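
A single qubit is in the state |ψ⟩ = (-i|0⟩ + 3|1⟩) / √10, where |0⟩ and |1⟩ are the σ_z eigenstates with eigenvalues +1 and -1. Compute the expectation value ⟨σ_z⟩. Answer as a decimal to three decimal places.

⟨σ_z⟩ = |a|² - |b|² divided by |a|²+|b|², with a, b the |0⟩, |1⟩ amplitudes.
= (1 - 9)/10 = -8/10.

-0.800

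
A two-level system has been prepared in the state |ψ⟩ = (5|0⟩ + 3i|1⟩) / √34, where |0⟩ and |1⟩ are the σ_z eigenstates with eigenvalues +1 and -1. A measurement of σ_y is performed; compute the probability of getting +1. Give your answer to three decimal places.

0.941

|+y⟩ = (|0⟩ + i|1⟩)/√2, so ⟨+y|ψ⟩ = (8) / (√2·√34).
P = |8|² / 68 = 64/68.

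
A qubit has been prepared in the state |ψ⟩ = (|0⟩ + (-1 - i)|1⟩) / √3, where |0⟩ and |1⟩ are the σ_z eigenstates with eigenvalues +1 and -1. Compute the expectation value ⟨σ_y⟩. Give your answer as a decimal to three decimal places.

⟨σ_y⟩ = 2 Im(a* b)/(|a|²+|b|²) with a = 1, b = (-1 - i).
a* b = (-1 - i), so ⟨σ_y⟩ = -2/3.

-0.667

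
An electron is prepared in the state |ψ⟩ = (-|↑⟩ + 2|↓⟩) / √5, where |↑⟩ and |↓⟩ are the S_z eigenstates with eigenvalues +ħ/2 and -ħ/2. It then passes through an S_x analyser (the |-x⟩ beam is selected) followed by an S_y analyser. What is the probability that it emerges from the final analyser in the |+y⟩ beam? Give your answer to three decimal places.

First analyser (S_x): P(|-x⟩) = |⟨-x|ψ⟩|² = 9/10.
After stage 1 the state is |-x⟩; P(|+y⟩) = |⟨+y|-x⟩|² = 1/2.
Joint probability = 9/10 × 1/2 = 0.450.

0.450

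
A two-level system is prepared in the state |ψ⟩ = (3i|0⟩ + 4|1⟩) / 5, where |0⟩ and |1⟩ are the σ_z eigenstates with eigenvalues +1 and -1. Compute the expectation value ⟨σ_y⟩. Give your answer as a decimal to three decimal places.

-0.960

⟨σ_y⟩ = 2 Im(a* b)/(|a|²+|b|²) with a = 3i, b = 4.
a* b = -12i, so ⟨σ_y⟩ = -24/25.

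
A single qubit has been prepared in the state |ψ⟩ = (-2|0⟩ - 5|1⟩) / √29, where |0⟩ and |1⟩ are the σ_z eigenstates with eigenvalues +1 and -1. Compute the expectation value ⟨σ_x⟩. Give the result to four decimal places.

⟨σ_x⟩ = 2 Re(a* b)/(|a|²+|b|²) with a = -2, b = -5.
a* b = 10, so ⟨σ_x⟩ = 20/29.

0.6897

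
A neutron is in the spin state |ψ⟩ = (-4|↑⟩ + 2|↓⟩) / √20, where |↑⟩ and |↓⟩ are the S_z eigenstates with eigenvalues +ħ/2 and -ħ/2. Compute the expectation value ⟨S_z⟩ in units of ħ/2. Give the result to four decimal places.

⟨σ_z⟩ = |a|² - |b|² divided by |a|²+|b|², with a, b the |↑⟩, |↓⟩ amplitudes.
= (16 - 4)/20 = 12/20.
⟨S_z⟩ = (ħ/2)·⟨σ_z⟩.

0.6000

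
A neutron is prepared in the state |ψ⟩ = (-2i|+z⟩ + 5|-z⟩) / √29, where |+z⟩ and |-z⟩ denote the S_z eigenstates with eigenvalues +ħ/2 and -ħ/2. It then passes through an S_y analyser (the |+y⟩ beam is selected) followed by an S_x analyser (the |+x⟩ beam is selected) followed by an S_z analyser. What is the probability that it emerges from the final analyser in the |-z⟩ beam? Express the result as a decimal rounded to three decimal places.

0.211

First analyser (S_y): P(|+y⟩) = |⟨+y|ψ⟩|² = 49/58.
After stage 1 the state is |+y⟩; P(|+x⟩) = |⟨+x|+y⟩|² = 1/2.
After stage 2 the state is |+x⟩; P(|-z⟩) = |⟨-z|+x⟩|² = 1/2.
Joint probability = 49/58 × 1/2 × 1/2 = 0.211.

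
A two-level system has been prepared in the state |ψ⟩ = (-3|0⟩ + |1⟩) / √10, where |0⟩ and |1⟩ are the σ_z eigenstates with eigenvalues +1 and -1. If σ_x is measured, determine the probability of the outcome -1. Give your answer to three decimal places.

0.800

|-x⟩ = (|0⟩ - |1⟩)/√2, so ⟨-x|ψ⟩ = (-4) / (√2·√10).
P = |-4|² / 20 = 16/20.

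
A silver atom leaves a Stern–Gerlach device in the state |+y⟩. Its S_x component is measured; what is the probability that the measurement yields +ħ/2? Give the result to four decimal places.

0.5000

In the S_z basis, |+y⟩ = (|↑⟩ + i|↓⟩)/√2 and |+x⟩ = (|↑⟩ + |↓⟩)/√2.
|⟨+x|+y⟩|² = 1/2.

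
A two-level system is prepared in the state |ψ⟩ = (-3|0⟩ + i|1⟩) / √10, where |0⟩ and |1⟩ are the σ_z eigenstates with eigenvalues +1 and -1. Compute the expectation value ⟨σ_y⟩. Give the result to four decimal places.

-0.6000

⟨σ_y⟩ = 2 Im(a* b)/(|a|²+|b|²) with a = -3, b = i.
a* b = -3i, so ⟨σ_y⟩ = -6/10.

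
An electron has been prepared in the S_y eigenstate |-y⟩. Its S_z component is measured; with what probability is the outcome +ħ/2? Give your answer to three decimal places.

0.500

In the S_z basis, |-y⟩ = (|+z⟩ - i|-z⟩)/√2 and |+z⟩ = |+z⟩.
|⟨+z|-y⟩|² = 1/2.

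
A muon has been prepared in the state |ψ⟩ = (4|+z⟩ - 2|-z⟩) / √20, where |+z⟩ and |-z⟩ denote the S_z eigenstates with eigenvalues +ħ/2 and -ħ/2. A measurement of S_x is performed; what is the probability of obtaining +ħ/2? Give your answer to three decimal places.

|+x⟩ = (|+z⟩ + |-z⟩)/√2, so ⟨+x|ψ⟩ = (2) / (√2·√20).
P = |2|² / 40 = 4/40.

0.100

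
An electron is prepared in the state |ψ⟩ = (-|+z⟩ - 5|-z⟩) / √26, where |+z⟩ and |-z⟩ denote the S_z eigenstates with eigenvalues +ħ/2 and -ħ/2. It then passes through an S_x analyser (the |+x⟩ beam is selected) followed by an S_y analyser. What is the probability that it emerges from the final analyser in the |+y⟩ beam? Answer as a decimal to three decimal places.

0.346

First analyser (S_x): P(|+x⟩) = |⟨+x|ψ⟩|² = 36/52.
After stage 1 the state is |+x⟩; P(|+y⟩) = |⟨+y|+x⟩|² = 1/2.
Joint probability = 36/52 × 1/2 = 0.346.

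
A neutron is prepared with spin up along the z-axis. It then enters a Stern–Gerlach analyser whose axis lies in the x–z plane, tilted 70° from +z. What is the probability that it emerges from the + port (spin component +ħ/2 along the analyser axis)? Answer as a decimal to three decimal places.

For spin-½, the probability of finding spin-up along an axis at angle θ to the initial spin direction is cos²(θ/2); spin-down is sin²(θ/2).
θ = 70°, so P = cos²(35°) ≈ 0.671.

0.671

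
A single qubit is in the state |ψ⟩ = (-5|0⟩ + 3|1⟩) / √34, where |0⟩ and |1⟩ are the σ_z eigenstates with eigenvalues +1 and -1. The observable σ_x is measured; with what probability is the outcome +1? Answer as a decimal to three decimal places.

|+x⟩ = (|0⟩ + |1⟩)/√2, so ⟨+x|ψ⟩ = (-2) / (√2·√34).
P = |-2|² / 68 = 4/68.

0.059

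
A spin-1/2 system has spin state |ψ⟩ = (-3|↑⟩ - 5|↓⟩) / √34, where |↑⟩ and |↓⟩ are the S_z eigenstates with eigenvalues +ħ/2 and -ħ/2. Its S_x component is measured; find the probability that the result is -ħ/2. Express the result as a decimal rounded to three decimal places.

|-x⟩ = (|↑⟩ - |↓⟩)/√2, so ⟨-x|ψ⟩ = (2) / (√2·√34).
P = |2|² / 68 = 4/68.

0.059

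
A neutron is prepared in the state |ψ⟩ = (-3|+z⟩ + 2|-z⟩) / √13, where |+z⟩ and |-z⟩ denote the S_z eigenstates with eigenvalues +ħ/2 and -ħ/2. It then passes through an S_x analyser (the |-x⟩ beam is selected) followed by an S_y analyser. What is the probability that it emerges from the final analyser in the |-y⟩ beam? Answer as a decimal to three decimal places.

First analyser (S_x): P(|-x⟩) = |⟨-x|ψ⟩|² = 25/26.
After stage 1 the state is |-x⟩; P(|-y⟩) = |⟨-y|-x⟩|² = 1/2.
Joint probability = 25/26 × 1/2 = 0.481.

0.481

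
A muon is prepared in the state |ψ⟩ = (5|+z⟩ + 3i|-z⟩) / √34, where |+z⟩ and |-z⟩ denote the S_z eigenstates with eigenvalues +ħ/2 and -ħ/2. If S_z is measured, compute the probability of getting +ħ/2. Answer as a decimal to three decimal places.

0.735

The +ħ/2 outcome corresponds to |+z⟩. Its amplitude in |ψ⟩ is 5/√34.
P = |5|² / 34 = 25/34.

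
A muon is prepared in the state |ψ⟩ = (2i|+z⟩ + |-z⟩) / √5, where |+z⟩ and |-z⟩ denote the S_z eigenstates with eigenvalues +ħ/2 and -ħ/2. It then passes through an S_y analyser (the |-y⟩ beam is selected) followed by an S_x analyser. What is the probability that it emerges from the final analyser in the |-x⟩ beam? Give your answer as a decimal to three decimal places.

First analyser (S_y): P(|-y⟩) = |⟨-y|ψ⟩|² = 9/10.
After stage 1 the state is |-y⟩; P(|-x⟩) = |⟨-x|-y⟩|² = 1/2.
Joint probability = 9/10 × 1/2 = 0.450.

0.450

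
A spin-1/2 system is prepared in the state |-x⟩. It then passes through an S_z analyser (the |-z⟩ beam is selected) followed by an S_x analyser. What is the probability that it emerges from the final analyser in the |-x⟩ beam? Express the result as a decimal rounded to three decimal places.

First analyser (S_z): from |-x⟩, P(|-z⟩) = 1/2.
After stage 1 the state is |-z⟩; P(|-x⟩) = |⟨-x|-z⟩|² = 1/2.
Joint probability = 1/2 × 1/2 = 0.250.

0.250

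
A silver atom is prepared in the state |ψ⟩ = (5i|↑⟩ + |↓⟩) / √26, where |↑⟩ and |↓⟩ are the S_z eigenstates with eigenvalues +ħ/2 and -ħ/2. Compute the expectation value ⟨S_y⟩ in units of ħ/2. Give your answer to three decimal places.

-0.385

⟨σ_y⟩ = 2 Im(a* b)/(|a|²+|b|²) with a = 5i, b = 1.
a* b = -5i, so ⟨σ_y⟩ = -10/26.
⟨S_y⟩ = (ħ/2)·⟨σ_y⟩.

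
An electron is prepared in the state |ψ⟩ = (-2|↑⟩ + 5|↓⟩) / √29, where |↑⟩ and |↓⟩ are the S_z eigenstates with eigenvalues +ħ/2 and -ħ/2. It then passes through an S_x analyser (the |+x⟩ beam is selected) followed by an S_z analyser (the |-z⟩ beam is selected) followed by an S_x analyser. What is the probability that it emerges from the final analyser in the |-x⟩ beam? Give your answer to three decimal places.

First analyser (S_x): P(|+x⟩) = |⟨+x|ψ⟩|² = 9/58.
After stage 1 the state is |+x⟩; P(|-z⟩) = |⟨-z|+x⟩|² = 1/2.
After stage 2 the state is |-z⟩; P(|-x⟩) = |⟨-x|-z⟩|² = 1/2.
Joint probability = 9/58 × 1/2 × 1/2 = 0.039.

0.039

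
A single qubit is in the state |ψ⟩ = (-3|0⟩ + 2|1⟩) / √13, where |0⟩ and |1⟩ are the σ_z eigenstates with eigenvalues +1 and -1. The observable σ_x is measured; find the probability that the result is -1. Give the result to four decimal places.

|-x⟩ = (|0⟩ - |1⟩)/√2, so ⟨-x|ψ⟩ = (-5) / (√2·√13).
P = |-5|² / 26 = 25/26.

0.9615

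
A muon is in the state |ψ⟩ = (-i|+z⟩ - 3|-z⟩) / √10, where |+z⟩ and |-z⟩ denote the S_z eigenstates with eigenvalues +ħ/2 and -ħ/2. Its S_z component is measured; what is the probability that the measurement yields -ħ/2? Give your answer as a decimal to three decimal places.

0.900

The -ħ/2 outcome corresponds to |-z⟩. Its amplitude in |ψ⟩ is -3/√10.
P = |-3|² / 10 = 9/10.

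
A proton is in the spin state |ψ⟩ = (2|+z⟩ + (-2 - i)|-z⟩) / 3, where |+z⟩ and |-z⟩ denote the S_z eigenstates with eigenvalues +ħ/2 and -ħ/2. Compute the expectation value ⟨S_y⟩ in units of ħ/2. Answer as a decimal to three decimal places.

⟨σ_y⟩ = 2 Im(a* b)/(|a|²+|b|²) with a = 2, b = (-2 - i).
a* b = (-4 - 2i), so ⟨σ_y⟩ = -4/9.
⟨S_y⟩ = (ħ/2)·⟨σ_y⟩.

-0.444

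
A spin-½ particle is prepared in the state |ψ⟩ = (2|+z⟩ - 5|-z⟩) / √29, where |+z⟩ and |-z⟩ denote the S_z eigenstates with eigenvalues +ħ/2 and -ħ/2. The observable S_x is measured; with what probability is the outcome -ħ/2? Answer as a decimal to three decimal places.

|-x⟩ = (|+z⟩ - |-z⟩)/√2, so ⟨-x|ψ⟩ = (7) / (√2·√29).
P = |7|² / 58 = 49/58.

0.845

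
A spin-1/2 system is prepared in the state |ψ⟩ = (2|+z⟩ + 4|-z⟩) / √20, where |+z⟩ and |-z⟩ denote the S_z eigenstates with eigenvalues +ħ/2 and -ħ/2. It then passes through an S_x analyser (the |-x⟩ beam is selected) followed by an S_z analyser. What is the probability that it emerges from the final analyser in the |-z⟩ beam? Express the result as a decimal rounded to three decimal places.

0.050

First analyser (S_x): P(|-x⟩) = |⟨-x|ψ⟩|² = 4/40.
After stage 1 the state is |-x⟩; P(|-z⟩) = |⟨-z|-x⟩|² = 1/2.
Joint probability = 4/40 × 1/2 = 0.050.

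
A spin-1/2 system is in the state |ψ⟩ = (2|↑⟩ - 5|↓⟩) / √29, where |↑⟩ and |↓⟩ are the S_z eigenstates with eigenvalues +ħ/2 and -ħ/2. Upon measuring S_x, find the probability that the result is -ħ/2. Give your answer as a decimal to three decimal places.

0.845

|-x⟩ = (|↑⟩ - |↓⟩)/√2, so ⟨-x|ψ⟩ = (7) / (√2·√29).
P = |7|² / 58 = 49/58.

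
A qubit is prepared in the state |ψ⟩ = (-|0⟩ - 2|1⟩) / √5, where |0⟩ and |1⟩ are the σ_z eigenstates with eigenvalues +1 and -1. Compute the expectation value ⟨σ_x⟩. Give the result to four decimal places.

⟨σ_x⟩ = 2 Re(a* b)/(|a|²+|b|²) with a = -1, b = -2.
a* b = 2, so ⟨σ_x⟩ = 4/5.

0.8000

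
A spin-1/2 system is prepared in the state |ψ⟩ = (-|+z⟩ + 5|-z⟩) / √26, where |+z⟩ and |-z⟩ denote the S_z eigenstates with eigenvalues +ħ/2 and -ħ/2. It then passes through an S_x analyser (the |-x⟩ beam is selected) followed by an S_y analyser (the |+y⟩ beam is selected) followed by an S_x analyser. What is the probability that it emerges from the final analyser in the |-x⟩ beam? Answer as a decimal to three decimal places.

0.173

First analyser (S_x): P(|-x⟩) = |⟨-x|ψ⟩|² = 36/52.
After stage 1 the state is |-x⟩; P(|+y⟩) = |⟨+y|-x⟩|² = 1/2.
After stage 2 the state is |+y⟩; P(|-x⟩) = |⟨-x|+y⟩|² = 1/2.
Joint probability = 36/52 × 1/2 × 1/2 = 0.173.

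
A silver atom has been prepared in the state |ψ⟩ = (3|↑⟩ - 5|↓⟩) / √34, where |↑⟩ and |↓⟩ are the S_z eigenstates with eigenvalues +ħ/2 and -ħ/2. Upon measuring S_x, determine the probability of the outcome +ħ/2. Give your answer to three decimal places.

0.059

|+x⟩ = (|↑⟩ + |↓⟩)/√2, so ⟨+x|ψ⟩ = (-2) / (√2·√34).
P = |-2|² / 68 = 4/68.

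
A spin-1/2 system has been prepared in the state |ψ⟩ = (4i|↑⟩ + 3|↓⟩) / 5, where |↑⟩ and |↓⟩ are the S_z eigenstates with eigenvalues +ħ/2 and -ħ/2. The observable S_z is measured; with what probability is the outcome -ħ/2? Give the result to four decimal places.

The -ħ/2 outcome corresponds to |↓⟩. Its amplitude in |ψ⟩ is 3/5.
P = |3|² / 25 = 9/25.

0.3600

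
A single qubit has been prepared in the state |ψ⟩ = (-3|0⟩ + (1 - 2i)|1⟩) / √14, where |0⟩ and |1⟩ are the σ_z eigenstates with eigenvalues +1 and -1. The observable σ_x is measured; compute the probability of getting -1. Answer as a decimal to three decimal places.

|-x⟩ = (|0⟩ - |1⟩)/√2, so ⟨-x|ψ⟩ = (-4 + 2i) / (√2·√14).
P = |-4 + 2i|² / 28 = 20/28.

0.714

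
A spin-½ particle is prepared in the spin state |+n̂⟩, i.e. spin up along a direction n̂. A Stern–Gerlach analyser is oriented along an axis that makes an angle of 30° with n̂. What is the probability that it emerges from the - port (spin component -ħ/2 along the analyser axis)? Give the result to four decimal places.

For spin-½, the probability of finding spin-up along an axis at angle θ to the initial spin direction is cos²(θ/2); spin-down is sin²(θ/2).
θ = 30°, so P = sin²(15°) ≈ 0.0670.

0.0670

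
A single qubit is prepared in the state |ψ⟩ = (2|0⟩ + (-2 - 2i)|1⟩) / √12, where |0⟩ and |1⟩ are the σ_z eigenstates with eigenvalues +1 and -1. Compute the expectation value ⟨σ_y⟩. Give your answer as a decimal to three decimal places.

⟨σ_y⟩ = 2 Im(a* b)/(|a|²+|b|²) with a = 2, b = (-2 - 2i).
a* b = (-4 - 4i), so ⟨σ_y⟩ = -8/12.

-0.667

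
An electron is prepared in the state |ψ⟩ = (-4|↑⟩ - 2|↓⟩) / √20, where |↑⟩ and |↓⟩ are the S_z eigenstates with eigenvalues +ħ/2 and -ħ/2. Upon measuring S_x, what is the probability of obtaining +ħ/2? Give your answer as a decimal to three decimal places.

0.900

|+x⟩ = (|↑⟩ + |↓⟩)/√2, so ⟨+x|ψ⟩ = (-6) / (√2·√20).
P = |-6|² / 40 = 36/40.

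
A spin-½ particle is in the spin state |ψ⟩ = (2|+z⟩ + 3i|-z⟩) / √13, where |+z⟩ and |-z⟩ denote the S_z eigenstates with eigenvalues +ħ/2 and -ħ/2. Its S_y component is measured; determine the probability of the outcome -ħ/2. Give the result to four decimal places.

0.0385

|-y⟩ = (|+z⟩ - i|-z⟩)/√2, so ⟨-y|ψ⟩ = (-1) / (√2·√13).
P = |-1|² / 26 = 1/26.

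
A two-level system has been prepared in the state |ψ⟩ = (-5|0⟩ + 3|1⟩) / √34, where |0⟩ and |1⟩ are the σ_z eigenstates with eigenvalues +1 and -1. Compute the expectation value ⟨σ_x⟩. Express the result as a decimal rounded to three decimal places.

-0.882

⟨σ_x⟩ = 2 Re(a* b)/(|a|²+|b|²) with a = -5, b = 3.
a* b = -15, so ⟨σ_x⟩ = -30/34.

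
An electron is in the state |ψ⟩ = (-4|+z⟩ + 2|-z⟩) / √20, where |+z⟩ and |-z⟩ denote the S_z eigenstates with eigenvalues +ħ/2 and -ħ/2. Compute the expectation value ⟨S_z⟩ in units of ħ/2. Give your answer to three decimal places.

0.600

⟨σ_z⟩ = |a|² - |b|² divided by |a|²+|b|², with a, b the |+z⟩, |-z⟩ amplitudes.
= (16 - 4)/20 = 12/20.
⟨S_z⟩ = (ħ/2)·⟨σ_z⟩.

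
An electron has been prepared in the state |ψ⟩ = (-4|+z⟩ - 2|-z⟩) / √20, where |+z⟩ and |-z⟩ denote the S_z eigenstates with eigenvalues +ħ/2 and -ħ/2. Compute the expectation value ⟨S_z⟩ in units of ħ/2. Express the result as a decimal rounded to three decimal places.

0.600

⟨σ_z⟩ = |a|² - |b|² divided by |a|²+|b|², with a, b the |+z⟩, |-z⟩ amplitudes.
= (16 - 4)/20 = 12/20.
⟨S_z⟩ = (ħ/2)·⟨σ_z⟩.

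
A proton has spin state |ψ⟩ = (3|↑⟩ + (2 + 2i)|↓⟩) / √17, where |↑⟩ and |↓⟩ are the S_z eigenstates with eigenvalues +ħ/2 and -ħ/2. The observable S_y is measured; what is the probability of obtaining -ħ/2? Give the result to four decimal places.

0.1471

|-y⟩ = (|↑⟩ - i|↓⟩)/√2, so ⟨-y|ψ⟩ = (1 + 2i) / (√2·√17).
P = |1 + 2i|² / 34 = 5/34.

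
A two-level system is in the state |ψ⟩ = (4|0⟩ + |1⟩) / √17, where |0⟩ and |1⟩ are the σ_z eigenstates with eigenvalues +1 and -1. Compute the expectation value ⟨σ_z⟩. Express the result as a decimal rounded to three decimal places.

⟨σ_z⟩ = |a|² - |b|² divided by |a|²+|b|², with a, b the |0⟩, |1⟩ amplitudes.
= (16 - 1)/17 = 15/17.

0.882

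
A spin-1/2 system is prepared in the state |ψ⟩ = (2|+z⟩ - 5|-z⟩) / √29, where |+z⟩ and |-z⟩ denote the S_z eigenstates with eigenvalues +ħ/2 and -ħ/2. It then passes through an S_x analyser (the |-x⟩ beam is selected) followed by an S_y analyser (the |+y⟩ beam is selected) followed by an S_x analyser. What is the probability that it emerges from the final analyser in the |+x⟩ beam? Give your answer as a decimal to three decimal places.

0.211

First analyser (S_x): P(|-x⟩) = |⟨-x|ψ⟩|² = 49/58.
After stage 1 the state is |-x⟩; P(|+y⟩) = |⟨+y|-x⟩|² = 1/2.
After stage 2 the state is |+y⟩; P(|+x⟩) = |⟨+x|+y⟩|² = 1/2.
Joint probability = 49/58 × 1/2 × 1/2 = 0.211.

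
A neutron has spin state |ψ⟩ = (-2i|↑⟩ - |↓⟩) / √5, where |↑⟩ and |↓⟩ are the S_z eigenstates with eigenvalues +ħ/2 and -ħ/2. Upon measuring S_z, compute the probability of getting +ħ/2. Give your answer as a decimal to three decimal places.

The +ħ/2 outcome corresponds to |↑⟩. Its amplitude in |ψ⟩ is -2i/√5.
P = |-2i|² / 5 = 4/5.

0.800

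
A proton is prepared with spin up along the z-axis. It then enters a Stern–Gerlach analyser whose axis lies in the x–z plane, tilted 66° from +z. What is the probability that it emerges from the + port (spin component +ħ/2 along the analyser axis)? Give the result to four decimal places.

0.7034

For spin-½, the probability of finding spin-up along an axis at angle θ to the initial spin direction is cos²(θ/2); spin-down is sin²(θ/2).
θ = 66°, so P = cos²(33°) ≈ 0.7034.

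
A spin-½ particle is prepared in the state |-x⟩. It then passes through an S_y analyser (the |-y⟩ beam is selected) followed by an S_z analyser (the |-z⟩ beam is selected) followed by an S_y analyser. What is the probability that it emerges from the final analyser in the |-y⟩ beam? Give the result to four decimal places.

0.1250

First analyser (S_y): from |-x⟩, P(|-y⟩) = 1/2.
After stage 1 the state is |-y⟩; P(|-z⟩) = |⟨-z|-y⟩|² = 1/2.
After stage 2 the state is |-z⟩; P(|-y⟩) = |⟨-y|-z⟩|² = 1/2.
Joint probability = 1/2 × 1/2 × 1/2 = 0.1250.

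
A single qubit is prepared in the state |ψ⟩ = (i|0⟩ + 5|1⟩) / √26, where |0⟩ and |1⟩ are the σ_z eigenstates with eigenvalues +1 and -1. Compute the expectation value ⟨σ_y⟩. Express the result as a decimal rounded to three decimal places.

-0.385

⟨σ_y⟩ = 2 Im(a* b)/(|a|²+|b|²) with a = i, b = 5.
a* b = -5i, so ⟨σ_y⟩ = -10/26.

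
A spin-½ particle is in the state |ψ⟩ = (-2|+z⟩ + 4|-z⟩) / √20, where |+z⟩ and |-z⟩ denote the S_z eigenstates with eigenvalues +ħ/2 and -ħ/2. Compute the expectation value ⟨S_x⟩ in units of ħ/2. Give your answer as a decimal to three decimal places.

-0.800

⟨σ_x⟩ = 2 Re(a* b)/(|a|²+|b|²) with a = -2, b = 4.
a* b = -8, so ⟨σ_x⟩ = -16/20.
⟨S_x⟩ = (ħ/2)·⟨σ_x⟩.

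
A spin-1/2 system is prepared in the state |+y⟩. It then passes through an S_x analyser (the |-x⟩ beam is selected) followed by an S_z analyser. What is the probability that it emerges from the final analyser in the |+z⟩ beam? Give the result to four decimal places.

0.2500

First analyser (S_x): from |+y⟩, P(|-x⟩) = 1/2.
After stage 1 the state is |-x⟩; P(|+z⟩) = |⟨+z|-x⟩|² = 1/2.
Joint probability = 1/2 × 1/2 = 0.2500.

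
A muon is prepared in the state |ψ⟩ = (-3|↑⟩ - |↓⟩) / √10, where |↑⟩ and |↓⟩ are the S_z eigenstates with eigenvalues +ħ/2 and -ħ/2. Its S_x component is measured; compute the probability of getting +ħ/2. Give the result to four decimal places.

0.8000

|+x⟩ = (|↑⟩ + |↓⟩)/√2, so ⟨+x|ψ⟩ = (-4) / (√2·√10).
P = |-4|² / 20 = 16/20.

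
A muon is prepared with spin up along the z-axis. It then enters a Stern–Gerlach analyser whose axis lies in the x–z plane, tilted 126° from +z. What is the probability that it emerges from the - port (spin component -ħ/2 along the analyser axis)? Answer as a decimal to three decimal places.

0.794

For spin-½, the probability of finding spin-up along an axis at angle θ to the initial spin direction is cos²(θ/2); spin-down is sin²(θ/2).
θ = 126°, so P = sin²(63°) ≈ 0.794.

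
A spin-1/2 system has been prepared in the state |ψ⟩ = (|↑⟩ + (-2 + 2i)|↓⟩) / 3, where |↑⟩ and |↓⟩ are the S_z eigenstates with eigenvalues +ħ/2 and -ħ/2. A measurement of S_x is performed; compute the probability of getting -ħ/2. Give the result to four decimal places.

0.7222

|-x⟩ = (|↑⟩ - |↓⟩)/√2, so ⟨-x|ψ⟩ = (3 - 2i) / (√2·3).
P = |3 - 2i|² / 18 = 13/18.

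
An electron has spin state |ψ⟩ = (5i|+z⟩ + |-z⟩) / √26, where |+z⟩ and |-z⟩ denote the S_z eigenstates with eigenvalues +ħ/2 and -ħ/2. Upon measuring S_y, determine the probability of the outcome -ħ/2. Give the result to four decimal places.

|-y⟩ = (|+z⟩ - i|-z⟩)/√2, so ⟨-y|ψ⟩ = (6i) / (√2·√26).
P = |6i|² / 52 = 36/52.

0.6923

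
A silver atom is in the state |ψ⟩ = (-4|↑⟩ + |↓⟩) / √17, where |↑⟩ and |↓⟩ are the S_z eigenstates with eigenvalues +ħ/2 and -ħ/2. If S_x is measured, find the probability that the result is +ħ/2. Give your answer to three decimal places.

0.265

|+x⟩ = (|↑⟩ + |↓⟩)/√2, so ⟨+x|ψ⟩ = (-3) / (√2·√17).
P = |-3|² / 34 = 9/34.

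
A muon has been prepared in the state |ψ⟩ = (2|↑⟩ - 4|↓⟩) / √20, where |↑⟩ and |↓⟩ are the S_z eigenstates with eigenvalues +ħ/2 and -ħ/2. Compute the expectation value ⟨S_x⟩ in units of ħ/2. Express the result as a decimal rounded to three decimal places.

⟨σ_x⟩ = 2 Re(a* b)/(|a|²+|b|²) with a = 2, b = -4.
a* b = -8, so ⟨σ_x⟩ = -16/20.
⟨S_x⟩ = (ħ/2)·⟨σ_x⟩.

-0.800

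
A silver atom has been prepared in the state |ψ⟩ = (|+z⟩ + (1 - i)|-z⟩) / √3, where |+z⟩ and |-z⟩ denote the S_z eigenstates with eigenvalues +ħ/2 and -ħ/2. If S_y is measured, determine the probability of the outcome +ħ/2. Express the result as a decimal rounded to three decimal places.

|+y⟩ = (|+z⟩ + i|-z⟩)/√2, so ⟨+y|ψ⟩ = (-i) / (√2·√3).
P = |-i|² / 6 = 1/6.

0.167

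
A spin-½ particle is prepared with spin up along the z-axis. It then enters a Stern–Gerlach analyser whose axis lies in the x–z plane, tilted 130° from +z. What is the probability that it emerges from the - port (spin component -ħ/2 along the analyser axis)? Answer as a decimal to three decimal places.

0.821

For spin-½, the probability of finding spin-up along an axis at angle θ to the initial spin direction is cos²(θ/2); spin-down is sin²(θ/2).
θ = 130°, so P = sin²(65°) ≈ 0.821.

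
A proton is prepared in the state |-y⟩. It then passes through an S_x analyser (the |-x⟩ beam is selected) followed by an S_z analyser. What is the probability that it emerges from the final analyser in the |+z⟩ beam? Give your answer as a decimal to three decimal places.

First analyser (S_x): from |-y⟩, P(|-x⟩) = 1/2.
After stage 1 the state is |-x⟩; P(|+z⟩) = |⟨+z|-x⟩|² = 1/2.
Joint probability = 1/2 × 1/2 = 0.250.

0.250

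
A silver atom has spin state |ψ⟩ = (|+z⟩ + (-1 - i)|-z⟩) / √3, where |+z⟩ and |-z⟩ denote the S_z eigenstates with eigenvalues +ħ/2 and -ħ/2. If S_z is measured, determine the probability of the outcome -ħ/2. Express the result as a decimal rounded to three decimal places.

0.667

The -ħ/2 outcome corresponds to |-z⟩. Its amplitude in |ψ⟩ is (-1 - i)/√3.
P = |-1 - i|² / 3 = 2/3.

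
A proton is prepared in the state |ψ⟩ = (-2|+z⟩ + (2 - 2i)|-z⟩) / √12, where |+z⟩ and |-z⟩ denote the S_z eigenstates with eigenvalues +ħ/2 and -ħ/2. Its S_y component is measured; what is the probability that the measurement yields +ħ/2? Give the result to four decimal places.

|+y⟩ = (|+z⟩ + i|-z⟩)/√2, so ⟨+y|ψ⟩ = (-4 - 2i) / (√2·√12).
P = |-4 - 2i|² / 24 = 20/24.

0.8333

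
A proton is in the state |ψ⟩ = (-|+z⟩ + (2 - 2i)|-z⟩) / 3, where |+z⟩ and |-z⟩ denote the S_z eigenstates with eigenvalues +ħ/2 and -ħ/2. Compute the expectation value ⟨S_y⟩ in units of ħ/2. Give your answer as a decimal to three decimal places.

⟨σ_y⟩ = 2 Im(a* b)/(|a|²+|b|²) with a = -1, b = (2 - 2i).
a* b = (-2 + 2i), so ⟨σ_y⟩ = 4/9.
⟨S_y⟩ = (ħ/2)·⟨σ_y⟩.

0.444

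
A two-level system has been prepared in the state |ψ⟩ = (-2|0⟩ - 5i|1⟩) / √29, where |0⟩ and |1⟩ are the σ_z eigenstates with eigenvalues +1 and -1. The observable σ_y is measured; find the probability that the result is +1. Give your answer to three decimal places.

0.845

|+y⟩ = (|0⟩ + i|1⟩)/√2, so ⟨+y|ψ⟩ = (-7) / (√2·√29).
P = |-7|² / 58 = 49/58.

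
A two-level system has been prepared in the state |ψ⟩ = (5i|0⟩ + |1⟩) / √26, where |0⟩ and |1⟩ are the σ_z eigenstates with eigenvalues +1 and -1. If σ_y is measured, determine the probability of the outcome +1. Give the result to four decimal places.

0.3077

|+y⟩ = (|0⟩ + i|1⟩)/√2, so ⟨+y|ψ⟩ = (4i) / (√2·√26).
P = |4i|² / 52 = 16/52.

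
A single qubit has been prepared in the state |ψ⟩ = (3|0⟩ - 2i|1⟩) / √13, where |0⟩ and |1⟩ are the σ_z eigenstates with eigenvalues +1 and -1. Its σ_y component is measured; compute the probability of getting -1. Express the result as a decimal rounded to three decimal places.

0.962

|-y⟩ = (|0⟩ - i|1⟩)/√2, so ⟨-y|ψ⟩ = (5) / (√2·√13).
P = |5|² / 26 = 25/26.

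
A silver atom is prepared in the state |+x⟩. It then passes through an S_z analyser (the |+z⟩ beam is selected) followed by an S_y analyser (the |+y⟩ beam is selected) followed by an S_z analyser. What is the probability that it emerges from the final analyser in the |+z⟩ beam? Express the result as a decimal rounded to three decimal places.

0.125

First analyser (S_z): from |+x⟩, P(|+z⟩) = 1/2.
After stage 1 the state is |+z⟩; P(|+y⟩) = |⟨+y|+z⟩|² = 1/2.
After stage 2 the state is |+y⟩; P(|+z⟩) = |⟨+z|+y⟩|² = 1/2.
Joint probability = 1/2 × 1/2 × 1/2 = 0.125.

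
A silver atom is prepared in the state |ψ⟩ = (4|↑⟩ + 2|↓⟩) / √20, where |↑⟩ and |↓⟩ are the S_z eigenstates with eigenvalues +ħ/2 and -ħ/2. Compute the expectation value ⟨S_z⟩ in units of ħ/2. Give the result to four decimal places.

0.6000

⟨σ_z⟩ = |a|² - |b|² divided by |a|²+|b|², with a, b the |↑⟩, |↓⟩ amplitudes.
= (16 - 4)/20 = 12/20.
⟨S_z⟩ = (ħ/2)·⟨σ_z⟩.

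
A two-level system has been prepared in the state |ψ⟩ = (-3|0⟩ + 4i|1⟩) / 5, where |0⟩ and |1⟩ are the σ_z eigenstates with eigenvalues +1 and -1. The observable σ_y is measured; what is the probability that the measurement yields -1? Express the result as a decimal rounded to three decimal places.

|-y⟩ = (|0⟩ - i|1⟩)/√2, so ⟨-y|ψ⟩ = (-7) / (√2·5).
P = |-7|² / 50 = 49/50.

0.980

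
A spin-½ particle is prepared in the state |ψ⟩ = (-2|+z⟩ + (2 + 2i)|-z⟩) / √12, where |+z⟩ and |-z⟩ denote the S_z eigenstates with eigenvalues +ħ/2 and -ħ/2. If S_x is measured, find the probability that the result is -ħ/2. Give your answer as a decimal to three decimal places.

|-x⟩ = (|+z⟩ - |-z⟩)/√2, so ⟨-x|ψ⟩ = (-4 - 2i) / (√2·√12).
P = |-4 - 2i|² / 24 = 20/24.

0.833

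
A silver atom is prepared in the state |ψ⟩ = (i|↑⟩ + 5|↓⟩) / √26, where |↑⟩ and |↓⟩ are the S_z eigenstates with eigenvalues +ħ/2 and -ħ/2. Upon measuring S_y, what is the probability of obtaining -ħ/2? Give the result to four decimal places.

|-y⟩ = (|↑⟩ - i|↓⟩)/√2, so ⟨-y|ψ⟩ = (6i) / (√2·√26).
P = |6i|² / 52 = 36/52.

0.6923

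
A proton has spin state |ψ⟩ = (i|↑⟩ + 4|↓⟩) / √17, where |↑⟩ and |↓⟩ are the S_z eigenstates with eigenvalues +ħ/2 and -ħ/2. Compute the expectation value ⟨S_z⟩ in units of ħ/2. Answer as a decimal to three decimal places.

⟨σ_z⟩ = |a|² - |b|² divided by |a|²+|b|², with a, b the |↑⟩, |↓⟩ amplitudes.
= (1 - 16)/17 = -15/17.
⟨S_z⟩ = (ħ/2)·⟨σ_z⟩.

-0.882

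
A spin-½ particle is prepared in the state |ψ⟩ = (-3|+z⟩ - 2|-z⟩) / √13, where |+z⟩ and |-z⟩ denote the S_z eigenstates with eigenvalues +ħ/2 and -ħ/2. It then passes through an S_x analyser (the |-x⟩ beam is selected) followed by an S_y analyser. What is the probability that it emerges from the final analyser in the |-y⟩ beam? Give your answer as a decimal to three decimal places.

First analyser (S_x): P(|-x⟩) = |⟨-x|ψ⟩|² = 1/26.
After stage 1 the state is |-x⟩; P(|-y⟩) = |⟨-y|-x⟩|² = 1/2.
Joint probability = 1/26 × 1/2 = 0.019.

0.019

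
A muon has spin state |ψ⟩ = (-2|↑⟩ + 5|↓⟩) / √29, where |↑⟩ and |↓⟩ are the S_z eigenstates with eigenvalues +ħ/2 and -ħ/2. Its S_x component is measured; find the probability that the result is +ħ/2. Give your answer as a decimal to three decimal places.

|+x⟩ = (|↑⟩ + |↓⟩)/√2, so ⟨+x|ψ⟩ = (3) / (√2·√29).
P = |3|² / 58 = 9/58.

0.155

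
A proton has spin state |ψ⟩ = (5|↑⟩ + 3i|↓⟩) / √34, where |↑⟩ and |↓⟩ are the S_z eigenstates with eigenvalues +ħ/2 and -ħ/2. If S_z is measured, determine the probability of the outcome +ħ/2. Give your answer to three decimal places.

The +ħ/2 outcome corresponds to |↑⟩. Its amplitude in |ψ⟩ is 5/√34.
P = |5|² / 34 = 25/34.

0.735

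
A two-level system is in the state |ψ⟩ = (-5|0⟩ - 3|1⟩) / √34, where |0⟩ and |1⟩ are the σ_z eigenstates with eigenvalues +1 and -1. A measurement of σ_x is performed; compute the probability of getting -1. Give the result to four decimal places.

0.0588

|-x⟩ = (|0⟩ - |1⟩)/√2, so ⟨-x|ψ⟩ = (-2) / (√2·√34).
P = |-2|² / 68 = 4/68.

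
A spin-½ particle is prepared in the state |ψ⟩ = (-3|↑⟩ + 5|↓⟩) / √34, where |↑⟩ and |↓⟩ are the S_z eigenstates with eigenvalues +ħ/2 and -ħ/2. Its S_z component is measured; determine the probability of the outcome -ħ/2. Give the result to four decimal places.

The -ħ/2 outcome corresponds to |↓⟩. Its amplitude in |ψ⟩ is 5/√34.
P = |5|² / 34 = 25/34.

0.7353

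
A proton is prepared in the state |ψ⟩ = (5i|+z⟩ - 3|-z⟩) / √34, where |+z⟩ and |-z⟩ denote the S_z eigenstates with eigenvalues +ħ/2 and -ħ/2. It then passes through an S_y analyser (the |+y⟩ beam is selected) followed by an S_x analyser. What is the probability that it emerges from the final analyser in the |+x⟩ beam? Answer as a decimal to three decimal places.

First analyser (S_y): P(|+y⟩) = |⟨+y|ψ⟩|² = 64/68.
After stage 1 the state is |+y⟩; P(|+x⟩) = |⟨+x|+y⟩|² = 1/2.
Joint probability = 64/68 × 1/2 = 0.471.

0.471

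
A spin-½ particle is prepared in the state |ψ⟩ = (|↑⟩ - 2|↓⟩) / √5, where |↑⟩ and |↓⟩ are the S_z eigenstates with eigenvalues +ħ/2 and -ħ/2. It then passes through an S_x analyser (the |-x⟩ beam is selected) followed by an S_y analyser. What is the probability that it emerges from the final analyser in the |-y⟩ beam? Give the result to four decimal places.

0.4500

First analyser (S_x): P(|-x⟩) = |⟨-x|ψ⟩|² = 9/10.
After stage 1 the state is |-x⟩; P(|-y⟩) = |⟨-y|-x⟩|² = 1/2.
Joint probability = 9/10 × 1/2 = 0.4500.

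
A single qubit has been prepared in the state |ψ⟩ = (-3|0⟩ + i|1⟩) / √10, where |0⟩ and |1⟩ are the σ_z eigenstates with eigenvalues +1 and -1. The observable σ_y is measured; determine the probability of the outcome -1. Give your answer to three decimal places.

0.800

|-y⟩ = (|0⟩ - i|1⟩)/√2, so ⟨-y|ψ⟩ = (-4) / (√2·√10).
P = |-4|² / 20 = 16/20.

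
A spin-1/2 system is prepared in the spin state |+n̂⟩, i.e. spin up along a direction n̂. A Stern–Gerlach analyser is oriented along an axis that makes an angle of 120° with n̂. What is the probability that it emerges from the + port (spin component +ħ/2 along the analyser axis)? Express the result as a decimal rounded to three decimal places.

For spin-½, the probability of finding spin-up along an axis at angle θ to the initial spin direction is cos²(θ/2); spin-down is sin²(θ/2).
θ = 120°, so P = cos²(60°) ≈ 0.250.

0.250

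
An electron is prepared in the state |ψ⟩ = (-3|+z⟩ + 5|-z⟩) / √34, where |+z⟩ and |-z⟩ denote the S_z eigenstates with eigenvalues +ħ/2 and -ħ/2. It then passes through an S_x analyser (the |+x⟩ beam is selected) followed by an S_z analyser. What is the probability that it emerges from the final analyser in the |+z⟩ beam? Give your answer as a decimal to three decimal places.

First analyser (S_x): P(|+x⟩) = |⟨+x|ψ⟩|² = 4/68.
After stage 1 the state is |+x⟩; P(|+z⟩) = |⟨+z|+x⟩|² = 1/2.
Joint probability = 4/68 × 1/2 = 0.029.

0.029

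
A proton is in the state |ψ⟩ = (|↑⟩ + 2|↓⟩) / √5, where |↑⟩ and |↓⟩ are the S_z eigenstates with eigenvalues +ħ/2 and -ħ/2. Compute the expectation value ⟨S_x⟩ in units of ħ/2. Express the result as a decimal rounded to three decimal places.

⟨σ_x⟩ = 2 Re(a* b)/(|a|²+|b|²) with a = 1, b = 2.
a* b = 2, so ⟨σ_x⟩ = 4/5.
⟨S_x⟩ = (ħ/2)·⟨σ_x⟩.

0.800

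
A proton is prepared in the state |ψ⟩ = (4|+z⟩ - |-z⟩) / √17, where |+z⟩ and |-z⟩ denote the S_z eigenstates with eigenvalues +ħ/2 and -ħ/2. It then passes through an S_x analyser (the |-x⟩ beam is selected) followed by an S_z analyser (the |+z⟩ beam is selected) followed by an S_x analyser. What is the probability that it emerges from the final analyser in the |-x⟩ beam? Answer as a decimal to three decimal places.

0.184

First analyser (S_x): P(|-x⟩) = |⟨-x|ψ⟩|² = 25/34.
After stage 1 the state is |-x⟩; P(|+z⟩) = |⟨+z|-x⟩|² = 1/2.
After stage 2 the state is |+z⟩; P(|-x⟩) = |⟨-x|+z⟩|² = 1/2.
Joint probability = 25/34 × 1/2 × 1/2 = 0.184.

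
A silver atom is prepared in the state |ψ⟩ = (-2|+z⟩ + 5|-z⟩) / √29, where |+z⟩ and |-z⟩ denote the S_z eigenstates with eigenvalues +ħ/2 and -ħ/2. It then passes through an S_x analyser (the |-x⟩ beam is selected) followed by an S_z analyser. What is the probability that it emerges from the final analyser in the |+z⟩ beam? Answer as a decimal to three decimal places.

First analyser (S_x): P(|-x⟩) = |⟨-x|ψ⟩|² = 49/58.
After stage 1 the state is |-x⟩; P(|+z⟩) = |⟨+z|-x⟩|² = 1/2.
Joint probability = 49/58 × 1/2 = 0.422.

0.422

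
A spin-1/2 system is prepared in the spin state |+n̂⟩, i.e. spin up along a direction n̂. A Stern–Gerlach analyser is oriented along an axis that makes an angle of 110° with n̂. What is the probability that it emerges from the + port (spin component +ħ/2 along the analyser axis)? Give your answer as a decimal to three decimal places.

For spin-½, the probability of finding spin-up along an axis at angle θ to the initial spin direction is cos²(θ/2); spin-down is sin²(θ/2).
θ = 110°, so P = cos²(55°) ≈ 0.329.

0.329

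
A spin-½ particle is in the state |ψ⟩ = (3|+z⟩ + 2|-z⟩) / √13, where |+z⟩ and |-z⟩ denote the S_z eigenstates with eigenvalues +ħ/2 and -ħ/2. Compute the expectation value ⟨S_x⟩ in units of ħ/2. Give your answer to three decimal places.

0.923

⟨σ_x⟩ = 2 Re(a* b)/(|a|²+|b|²) with a = 3, b = 2.
a* b = 6, so ⟨σ_x⟩ = 12/13.
⟨S_x⟩ = (ħ/2)·⟨σ_x⟩.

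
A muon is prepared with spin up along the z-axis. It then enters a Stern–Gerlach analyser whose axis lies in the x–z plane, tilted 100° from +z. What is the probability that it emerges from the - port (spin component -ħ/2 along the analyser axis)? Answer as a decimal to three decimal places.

For spin-½, the probability of finding spin-up along an axis at angle θ to the initial spin direction is cos²(θ/2); spin-down is sin²(θ/2).
θ = 100°, so P = sin²(50°) ≈ 0.587.

0.587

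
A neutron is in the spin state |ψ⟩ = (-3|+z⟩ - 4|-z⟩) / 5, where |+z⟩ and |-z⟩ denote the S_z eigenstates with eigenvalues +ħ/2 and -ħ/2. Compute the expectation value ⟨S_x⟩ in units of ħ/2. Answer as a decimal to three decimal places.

⟨σ_x⟩ = 2 Re(a* b)/(|a|²+|b|²) with a = -3, b = -4.
a* b = 12, so ⟨σ_x⟩ = 24/25.
⟨S_x⟩ = (ħ/2)·⟨σ_x⟩.

0.960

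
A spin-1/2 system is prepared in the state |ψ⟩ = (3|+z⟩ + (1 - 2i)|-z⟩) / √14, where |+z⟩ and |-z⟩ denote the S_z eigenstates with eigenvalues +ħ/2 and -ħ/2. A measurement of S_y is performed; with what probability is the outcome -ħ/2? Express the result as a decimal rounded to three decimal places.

0.929

|-y⟩ = (|+z⟩ - i|-z⟩)/√2, so ⟨-y|ψ⟩ = (5 + i) / (√2·√14).
P = |5 + i|² / 28 = 26/28.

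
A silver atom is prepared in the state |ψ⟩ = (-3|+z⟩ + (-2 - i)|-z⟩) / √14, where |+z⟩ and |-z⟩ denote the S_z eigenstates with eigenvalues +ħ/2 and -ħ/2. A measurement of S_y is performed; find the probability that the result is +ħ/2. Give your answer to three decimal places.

|+y⟩ = (|+z⟩ + i|-z⟩)/√2, so ⟨+y|ψ⟩ = (-4 + 2i) / (√2·√14).
P = |-4 + 2i|² / 28 = 20/28.

0.714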